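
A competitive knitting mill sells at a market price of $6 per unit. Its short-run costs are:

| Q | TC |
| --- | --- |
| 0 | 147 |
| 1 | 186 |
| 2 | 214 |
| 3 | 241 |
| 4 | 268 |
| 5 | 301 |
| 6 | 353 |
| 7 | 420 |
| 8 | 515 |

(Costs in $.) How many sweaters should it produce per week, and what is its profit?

Compute π = P·Q − TC at each output: Q=0: -147; Q=1: -180; Q=2: -202; Q=3: -223; Q=4: -244; Q=5: -271; Q=6: -317; Q=7: -378; Q=8: -467.
Profit is highest at Q = 0. Equivalently, the lowest AVC in the table is 121/4 ≈ $30.25 at Q = 4, and P = $6 falls below it — price never covers variable cost, so the firm shuts down and loses only its fixed cost.

Q = 0 (shut down); profit = -$147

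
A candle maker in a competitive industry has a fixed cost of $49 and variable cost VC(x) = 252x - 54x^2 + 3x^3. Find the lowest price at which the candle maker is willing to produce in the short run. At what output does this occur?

Short-run supply begins at min AVC. From VC = 252x - 54x^2 + 3x^3, AVC = 252 - 54x + 3x^2.
At the minimum of AVC, MC = AVC. MC = 252 - 108x + 9x^2; setting MC = AVC gives 6x^2 - 54x = 0, so x = 9. min AVC = 9.
The firm shuts down for any P below $9.

$9 per unit, at x = 9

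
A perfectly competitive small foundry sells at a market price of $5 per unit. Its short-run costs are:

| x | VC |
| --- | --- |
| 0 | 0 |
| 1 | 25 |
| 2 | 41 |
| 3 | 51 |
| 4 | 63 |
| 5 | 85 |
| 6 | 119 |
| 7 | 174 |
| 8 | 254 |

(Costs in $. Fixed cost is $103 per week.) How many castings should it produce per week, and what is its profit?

x = 0 (shut down); profit = -$103

Tabulate TR − TC: x=0: -103; x=1: -123; x=2: -134; x=3: -139; x=4: -146; x=5: -163; x=6: -192; x=7: -242; x=8: -317.
Profit is highest at x = 0. Equivalently, the lowest AVC in the table is 63/4 ≈ $15.75 at x = 4, and P = $5 falls below it — price never covers variable cost, so the firm shuts down and loses only its fixed cost.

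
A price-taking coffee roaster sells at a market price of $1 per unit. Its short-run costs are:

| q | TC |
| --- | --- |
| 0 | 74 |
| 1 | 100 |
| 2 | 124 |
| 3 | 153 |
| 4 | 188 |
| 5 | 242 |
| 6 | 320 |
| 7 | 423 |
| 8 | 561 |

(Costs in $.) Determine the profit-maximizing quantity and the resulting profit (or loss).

q = 0 (shut down); profit = -$74

Tabulate TR − TC: q=0: -74; q=1: -99; q=2: -122; q=3: -150; q=4: -184; q=5: -237; q=6: -314; q=7: -416; q=8: -553.
Profit is highest at q = 0. Equivalently, the lowest AVC in the table is 50/2 ≈ $25 at q = 2, and P = $1 falls below it — price never covers variable cost, so the firm shuts down and loses only its fixed cost.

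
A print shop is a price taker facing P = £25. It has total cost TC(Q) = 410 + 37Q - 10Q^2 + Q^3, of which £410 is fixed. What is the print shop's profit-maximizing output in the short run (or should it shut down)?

From TC, MC = TC'(Q) = 37 - 20Q + 3Q^2 and AVC = VC/Q = 37 - 10Q + Q^2.
AVC hits its minimum where MC = AVC, at Q = 5, giving min AVC = 37 - 10·5 + 5^2 = £12.
P = £25 exceeds min AVC = £12, so the firm stays open.
Set P = MC: 25 = 37 - 20Q + 3Q^2 → 12 - 20Q + 3Q^2 = 0. The roots are Q = 2/3 and Q = 6; the profit-maximizing output is on the rising part of MC, so Q* = 6.
Check: AVC at Q = 6 is £13 ≤ P, so revenue covers variable cost.
Profit = P·Q − TC = 25·6 − 488 = -£338, a loss, but smaller than the £410 fixed cost the firm would lose by shutting down.

Produce at Q = 6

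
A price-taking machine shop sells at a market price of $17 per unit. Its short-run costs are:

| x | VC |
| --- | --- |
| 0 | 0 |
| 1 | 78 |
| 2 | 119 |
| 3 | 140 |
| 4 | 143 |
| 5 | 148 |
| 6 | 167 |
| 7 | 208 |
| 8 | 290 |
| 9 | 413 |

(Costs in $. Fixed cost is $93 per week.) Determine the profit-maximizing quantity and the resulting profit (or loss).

x = 0 (shut down); profit = -$93

Profit at each row (π = 17x − TC): x=0: -93; x=1: -154; x=2: -178; x=3: -182; x=4: -168; x=5: -156; x=6: -158; x=7: -182; x=8: -247; x=9: -353.
Profit is highest at x = 0. Equivalently, the lowest AVC in the table is 167/6 ≈ $27.83 at x = 6, and P = $17 falls below it — price never covers variable cost, so the firm shuts down and loses only its fixed cost.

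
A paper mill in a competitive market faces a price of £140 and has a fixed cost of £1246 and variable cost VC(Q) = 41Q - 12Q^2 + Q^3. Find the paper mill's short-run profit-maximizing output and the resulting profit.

Profit = -£36 at Q = 11

AVC = 41 - 12Q + Q^2 has its minimum £5 at Q = 6; price £140 clears that bar, so the firm operates.
With MC = 41 - 24Q + 3Q^2, P = MC on the upward-sloping part at Q* = 11.
TR = 140·11 = 1540. TC = 1246 + 330 = 1576. Profit = 1540 − 1576 = -£36.
That loss of £36 beats the £1246 the firm would lose by shutting down; producing recovers £1210 of fixed cost.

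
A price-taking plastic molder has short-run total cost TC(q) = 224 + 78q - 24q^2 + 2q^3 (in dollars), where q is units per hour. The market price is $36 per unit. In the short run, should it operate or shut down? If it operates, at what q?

Produce at q = 7

Variable cost is VC = 78q - 24q^2 + 2q^3, so AVC = VC/q = 78 - 24q + 2q^2 and MC = dTC/dq = 78 - 48q + 6q^2.
AVC is minimized where dAVC/dq = -24 + 4q = 0, at q = 6; min AVC = 78 - 24·6 + 2·6^2 = $6.
P = $36 exceeds min AVC = $6, so the firm stays open.
P = MC gives 42 - 48q + 6q^2 = 0, with roots 1 and 7. Take the larger (rising MC): q* = 7.
Check: AVC at q = 7 is $8 ≤ P, so revenue covers variable cost.
Profit = P·q − TC = 36·7 − 280 = -$28, a loss, but smaller than the $224 fixed cost the firm would lose by shutting down.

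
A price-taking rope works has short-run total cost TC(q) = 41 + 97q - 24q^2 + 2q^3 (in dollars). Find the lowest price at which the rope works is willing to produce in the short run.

$25 per unit

Short-run supply begins at min AVC. From VC = 97q - 24q^2 + 2q^3, AVC = 97 - 24q + 2q^2.
At the minimum of AVC, MC = AVC. MC = 97 - 48q + 6q^2; setting MC = AVC gives 4q^2 - 24q = 0, so q = 6. min AVC = 25.
For P < $25 the firm produces nothing.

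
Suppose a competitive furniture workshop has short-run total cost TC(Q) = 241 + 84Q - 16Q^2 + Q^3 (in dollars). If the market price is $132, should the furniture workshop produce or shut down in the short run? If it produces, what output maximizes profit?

Produce at Q = 12

Variable cost is VC = 84Q - 16Q^2 + Q^3, so AVC = VC/Q = 84 - 16Q + Q^2 and MC = dTC/dQ = 84 - 32Q + 3Q^2.
AVC is minimized where dAVC/dQ = -16 + 2Q = 0, at Q = 8; min AVC = 84 - 16·8 + 8^2 = $20.
Because $132 ≥ $20, revenue can cover variable cost; the firm operates.
P = MC gives -48 - 32Q + 3Q^2 = 0, with roots -4/3 and 12. Take the larger (rising MC): Q* = 12.
Check: AVC at Q = 12 is $36 ≤ P, so revenue covers variable cost.
Profit = P·Q − TC = 132·12 − 673 = $911.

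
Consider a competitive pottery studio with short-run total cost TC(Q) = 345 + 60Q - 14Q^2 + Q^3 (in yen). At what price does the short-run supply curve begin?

The firm shuts down when price falls below the minimum of average variable cost. AVC = VC/Q = 60 - 14Q + Q^2.
At the minimum of AVC, MC = AVC. MC = 60 - 28Q + 3Q^2; setting MC = AVC gives 2Q^2 - 14Q = 0, so Q = 7. min AVC = 11.
The firm shuts down for any P below ¥11.

¥11 per unit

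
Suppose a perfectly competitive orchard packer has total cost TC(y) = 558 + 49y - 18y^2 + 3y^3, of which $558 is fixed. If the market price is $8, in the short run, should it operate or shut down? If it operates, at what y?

Variable cost is VC = 49y - 18y^2 + 3y^3, so AVC = VC/y = 49 - 18y + 3y^2 and MC = dTC/dy = 49 - 36y + 9y^2.
The AVC parabola has its vertex at y = 18/6 = 3, where AVC = 49 - 18·3 + 3·3^2 = $22.
With P < min AVC ($8 < $22), every unit sold adds to the loss.
Shutting down limits the loss to fixed cost, $558.

Shut down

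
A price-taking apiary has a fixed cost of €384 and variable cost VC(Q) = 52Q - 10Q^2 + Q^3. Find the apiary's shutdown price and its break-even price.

AVC = 52 - 10Q + Q^2; minimized at Q = 5, giving min AVC = €27. That is the shutdown price.
ATC = 384/Q + 52 - 10Q + Q^2. Setting dATC/dQ = −384/Q^2 − 10 + 2Q = 0 gives Q = 8 (since 2·8^3 − 10·8^2 = 384).
min ATC = 384/8 + 52 − 10·8 + 8^2 = €84. That is the break-even price.
For €27 ≤ P < €84 the firm produces at a loss; below €27 it shuts down.

Shutdown price = €27; break-even price = €84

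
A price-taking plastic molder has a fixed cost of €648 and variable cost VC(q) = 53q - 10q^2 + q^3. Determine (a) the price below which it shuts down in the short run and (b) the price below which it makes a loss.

Shutdown price = €28; break-even price = €116

AVC = 53 - 10q + q^2; minimized at q = 5, giving min AVC = €28. That is the shutdown price.
ATC = 648/q + 53 - 10q + q^2. Setting dATC/dq = −648/q^2 − 10 + 2q = 0 gives q = 9 (since 2·9^3 − 10·9^2 = 648).
min ATC = 648/9 + 53 − 10·9 + 9^2 = €116. That is the break-even price.
For €28 ≤ P < €116 the firm produces at a loss; below €28 it shuts down.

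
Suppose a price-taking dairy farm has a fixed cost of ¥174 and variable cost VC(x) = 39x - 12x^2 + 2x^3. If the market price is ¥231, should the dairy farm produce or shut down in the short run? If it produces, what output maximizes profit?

Produce at x = 8

Strip out fixed cost: VC = 39x - 12x^2 + 2x^3. Then AVC = 39 - 12x + 2x^2 and MC = 39 - 24x + 6x^2.
AVC is minimized where dAVC/dx = -12 + 4x = 0, at x = 3; min AVC = 39 - 12·3 + 2·3^2 = ¥21.
Since P = ¥231 ≥ min AVC = ¥21, price covers variable cost and the firm should produce.
Set P = MC: 231 = 39 - 24x + 6x^2 → -192 - 24x + 6x^2 = 0. The roots are x = -4 and x = 8; the profit-maximizing output is on the rising part of MC, so x* = 8.
Check: AVC at x = 8 is ¥71 ≤ P, so revenue covers variable cost.
Profit = P·x − TC = 231·8 − 742 = ¥1106.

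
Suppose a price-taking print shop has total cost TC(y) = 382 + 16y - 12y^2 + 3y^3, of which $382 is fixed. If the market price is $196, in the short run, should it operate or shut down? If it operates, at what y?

Produce at y = 6

Variable cost is VC = 16y - 12y^2 + 3y^3, so AVC = VC/y = 16 - 12y + 3y^2 and MC = dTC/dy = 16 - 24y + 9y^2.
The AVC parabola has its vertex at y = 12/6 = 2, where AVC = 16 - 12·2 + 3·2^2 = $4.
Since P = $196 ≥ min AVC = $4, price covers variable cost and the firm should produce.
Solving P = MC: -180 - 24y + 9y^2 = 0 ⇒ y = -10/3 or 6. On the upward-sloping branch, y* = 6.
Check: AVC at y = 6 is $52 ≤ P, so revenue covers variable cost.
Profit = P·y − TC = 196·6 − 694 = $482.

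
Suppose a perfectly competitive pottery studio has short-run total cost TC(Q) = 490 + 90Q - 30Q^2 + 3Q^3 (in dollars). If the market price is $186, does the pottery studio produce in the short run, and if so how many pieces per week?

Variable cost is VC = 90Q - 30Q^2 + 3Q^3, so AVC = VC/Q = 90 - 30Q + 3Q^2 and MC = dTC/dQ = 90 - 60Q + 9Q^2.
AVC is minimized where dAVC/dQ = -30 + 6Q = 0, at Q = 5; min AVC = 90 - 30·5 + 3·5^2 = $15.
Because $186 ≥ $15, revenue can cover variable cost; the firm operates.
P = MC gives -96 - 60Q + 9Q^2 = 0, with roots -4/3 and 8. Take the larger (rising MC): Q* = 8.
Check: AVC at Q = 8 is $42 ≤ P, so revenue covers variable cost.
Profit = P·Q − TC = 186·8 − 826 = $662.

Produce at Q = 8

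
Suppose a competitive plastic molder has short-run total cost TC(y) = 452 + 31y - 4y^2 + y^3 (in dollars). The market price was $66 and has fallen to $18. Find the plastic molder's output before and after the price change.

AVC = 31 - 4y + y^2, minimized at y = 2 where min AVC = $27. MC = 31 - 8y + 3y^2.
With P = $66 above the shutdown price, P = MC gives y = 5.
At P = $18 < min AVC = $27, price no longer covers variable cost at any output, so the firm shuts down: y = 0.

Output falls from 5 to 0 (the firm shuts down)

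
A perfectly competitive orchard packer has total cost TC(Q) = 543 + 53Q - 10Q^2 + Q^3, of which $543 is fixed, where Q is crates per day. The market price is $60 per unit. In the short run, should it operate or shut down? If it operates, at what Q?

Produce at Q = 7

From TC, MC = TC'(Q) = 53 - 20Q + 3Q^2 and AVC = VC/Q = 53 - 10Q + Q^2.
AVC is minimized where dAVC/dQ = -10 + 2Q = 0, at Q = 5; min AVC = 53 - 10·5 + 5^2 = $28.
P = $60 exceeds min AVC = $28, so the firm stays open.
Set P = MC: 60 = 53 - 20Q + 3Q^2 → -7 - 20Q + 3Q^2 = 0. The roots are Q = -1/3 and Q = 7; the profit-maximizing output is on the rising part of MC, so Q* = 7.
Check: AVC at Q = 7 is $32 ≤ P, so revenue covers variable cost.
Profit = P·Q − TC = 60·7 − 767 = -$347, a loss, but smaller than the $543 fixed cost the firm would lose by shutting down.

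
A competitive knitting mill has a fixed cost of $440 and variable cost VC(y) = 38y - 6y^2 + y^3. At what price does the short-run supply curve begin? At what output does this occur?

$29 per unit, at y = 3

Short-run supply begins at min AVC. From VC = 38y - 6y^2 + y^3, AVC = 38 - 6y + y^2.
dAVC/dy = -6 + 2y = 0 gives y = 3. min AVC = 38 - 6·3 + 3^2 = 29.
So the shutdown price is $29.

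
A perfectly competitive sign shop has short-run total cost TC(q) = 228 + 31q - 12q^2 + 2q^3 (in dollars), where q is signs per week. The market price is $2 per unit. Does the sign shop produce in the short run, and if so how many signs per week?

From TC, MC = TC'(q) = 31 - 24q + 6q^2 and AVC = VC/q = 31 - 12q + 2q^2.
The AVC parabola has its vertex at q = 12/4 = 3, where AVC = 31 - 12·3 + 2·3^2 = $13.
P = $2 lies below min AVC = $13; no output level covers variable cost.
Shutting down limits the loss to fixed cost, $228.

Shut down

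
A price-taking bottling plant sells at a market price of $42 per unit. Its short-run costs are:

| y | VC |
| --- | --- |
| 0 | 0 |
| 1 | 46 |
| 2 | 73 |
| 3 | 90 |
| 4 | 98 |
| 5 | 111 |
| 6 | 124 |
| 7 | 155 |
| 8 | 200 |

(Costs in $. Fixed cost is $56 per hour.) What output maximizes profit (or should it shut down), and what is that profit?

y = 7; profit = $83

Compute π = P·y − TC at each output: y=0: -56; y=1: -60; y=2: -45; y=3: -20; y=4: 14; y=5: 43; y=6: 72; y=7: 83; y=8: 80.
Profit is maximized at y = 7. AVC there is 155/7 = $22.14 ≤ P, so producing beats shutting down (which would give -$56).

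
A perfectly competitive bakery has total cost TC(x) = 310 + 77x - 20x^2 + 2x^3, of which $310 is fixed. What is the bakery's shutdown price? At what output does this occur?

The shutdown price is the minimum of AVC. VC = 77x - 20x^2 + 2x^3, so AVC = 77 - 20x + 2x^2.
At the minimum of AVC, MC = AVC. MC = 77 - 40x + 6x^2; setting MC = AVC gives 4x^2 - 20x = 0, so x = 5. min AVC = 27.
For P < $27 the firm produces nothing.

$27 per unit, at x = 5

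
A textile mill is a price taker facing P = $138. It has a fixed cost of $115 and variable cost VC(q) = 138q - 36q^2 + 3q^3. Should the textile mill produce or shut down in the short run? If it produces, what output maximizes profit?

Produce at q = 8

From TC, MC = TC'(q) = 138 - 72q + 9q^2 and AVC = VC/q = 138 - 36q + 3q^2.
AVC hits its minimum where MC = AVC, at q = 6, giving min AVC = 138 - 36·6 + 3·6^2 = $30.
Since P = $138 ≥ min AVC = $30, price covers variable cost and the firm should produce.
Solving P = MC: -72q + 9q^2 = 0 ⇒ q = 0 or 8. On the upward-sloping branch, q* = 8.
Check: AVC at q = 8 is $42 ≤ P, so revenue covers variable cost.
Profit = P·q − TC = 138·8 − 451 = $653.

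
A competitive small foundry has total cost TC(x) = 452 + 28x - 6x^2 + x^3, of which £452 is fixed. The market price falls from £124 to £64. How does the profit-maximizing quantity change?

AVC = 28 - 6x + x^2, minimized at x = 3 where min AVC = £19. MC = 28 - 12x + 3x^2.
With P = £124 above the shutdown price, P = MC gives x = 8.
At P = £64 ≥ min AVC, set P = MC: x = 6. The firm stays open but cuts output.

Output falls from 8 to 6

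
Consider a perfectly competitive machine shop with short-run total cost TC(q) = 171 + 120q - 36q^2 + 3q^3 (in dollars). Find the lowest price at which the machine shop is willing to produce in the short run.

$12 per unit

The firm shuts down when price falls below the minimum of average variable cost. AVC = VC/q = 120 - 36q + 3q^2.
At the minimum of AVC, MC = AVC. MC = 120 - 72q + 9q^2; setting MC = AVC gives 6q^2 - 36q = 0, so q = 6. min AVC = 12.
So the shutdown price is $12.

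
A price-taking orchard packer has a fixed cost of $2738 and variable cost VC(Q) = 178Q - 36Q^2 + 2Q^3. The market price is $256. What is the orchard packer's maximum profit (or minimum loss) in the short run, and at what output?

Profit = -$34 at Q = 13

AVC = 178 - 36Q + 2Q^2 has its minimum $16 at Q = 9; price $256 clears that bar, so the firm operates.
MC = 178 - 72Q + 6Q^2. Setting P = MC and taking the root on the rising branch gives Q* = 13.
TR = 256·13 = 3328. TC = 2738 + 624 = 3362. Profit = 3328 − 3362 = -$34.
By producing, the firm covers all variable cost plus $2704 of fixed cost; shutting down would lose the full $2738.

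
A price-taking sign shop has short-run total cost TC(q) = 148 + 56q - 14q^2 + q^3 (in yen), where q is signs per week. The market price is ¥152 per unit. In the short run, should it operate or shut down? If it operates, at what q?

Variable cost is VC = 56q - 14q^2 + q^3, so AVC = VC/q = 56 - 14q + q^2 and MC = dTC/dq = 56 - 28q + 3q^2.
The AVC parabola has its vertex at q = 14/2 = 7, where AVC = 56 - 14·7 + 7^2 = ¥7.
Since P = ¥152 ≥ min AVC = ¥7, price covers variable cost and the firm should produce.
Solving P = MC: -96 - 28q + 3q^2 = 0 ⇒ q = -8/3 or 12. On the upward-sloping branch, q* = 12.
Check: AVC at q = 12 is ¥32 ≤ P, so revenue covers variable cost.
Profit = P·q − TC = 152·12 − 532 = ¥1292.

Produce at q = 12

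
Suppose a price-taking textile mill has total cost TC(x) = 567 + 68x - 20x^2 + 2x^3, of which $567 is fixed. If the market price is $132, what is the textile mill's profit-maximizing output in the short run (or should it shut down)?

From TC, MC = TC'(x) = 68 - 40x + 6x^2 and AVC = VC/x = 68 - 20x + 2x^2.
AVC hits its minimum where MC = AVC, at x = 5, giving min AVC = 68 - 20·5 + 2·5^2 = $18.
P = $132 exceeds min AVC = $18, so the firm stays open.
P = MC gives -64 - 40x + 6x^2 = 0, with roots -4/3 and 8. Take the larger (rising MC): x* = 8.
Check: AVC at x = 8 is $36 ≤ P, so revenue covers variable cost.
Profit = P·x − TC = 132·8 − 855 = $201.

Produce at x = 8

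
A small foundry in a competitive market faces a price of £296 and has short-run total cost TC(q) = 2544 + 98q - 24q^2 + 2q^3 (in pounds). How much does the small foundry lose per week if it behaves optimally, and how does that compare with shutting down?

Profit = -£124 at q = 11

AVC = 98 - 24q + 2q^2 has its minimum £26 at q = 6; price £296 clears that bar, so the firm operates.
With MC = 98 - 48q + 6q^2, P = MC on the upward-sloping part at q* = 11.
TR = 296·11 = 3256. TC = 2544 + 836 = 3380. Profit = 3256 − 3380 = -£124.
Shutting down would mean losing the fixed cost of £2544, so operating at a loss of £124 is better by £2420.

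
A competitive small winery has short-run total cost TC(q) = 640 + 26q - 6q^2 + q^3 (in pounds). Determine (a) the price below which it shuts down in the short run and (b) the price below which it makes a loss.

Shutdown price = £17; break-even price = £122

AVC = 26 - 6q + q^2; minimized at q = 3, giving min AVC = £17. That is the shutdown price.
ATC = 640/q + 26 - 6q + q^2. Setting dATC/dq = −640/q^2 − 6 + 2q = 0 gives q = 8 (since 2·8^3 − 6·8^2 = 640).
min ATC = 640/8 + 26 − 6·8 + 8^2 = £122. That is the break-even price.
For £17 ≤ P < £122 the firm produces at a loss; below £17 it shuts down.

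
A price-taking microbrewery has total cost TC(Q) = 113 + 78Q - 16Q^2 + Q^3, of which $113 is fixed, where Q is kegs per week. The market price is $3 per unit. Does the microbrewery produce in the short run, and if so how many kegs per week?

From TC, MC = TC'(Q) = 78 - 32Q + 3Q^2 and AVC = VC/Q = 78 - 16Q + Q^2.
The AVC parabola has its vertex at Q = 16/2 = 8, where AVC = 78 - 16·8 + 8^2 = $14.
With P < min AVC ($3 < $14), every unit sold adds to the loss.
Best response: produce nothing and absorb the $113 fixed cost.

Shut down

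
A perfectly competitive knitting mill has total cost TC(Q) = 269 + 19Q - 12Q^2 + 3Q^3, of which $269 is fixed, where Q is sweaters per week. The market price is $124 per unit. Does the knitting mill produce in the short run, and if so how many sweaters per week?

Produce at Q = 5

From TC, MC = TC'(Q) = 19 - 24Q + 9Q^2 and AVC = VC/Q = 19 - 12Q + 3Q^2.
AVC hits its minimum where MC = AVC, at Q = 2, giving min AVC = 19 - 12·2 + 3·2^2 = $7.
Since P = $124 ≥ min AVC = $7, price covers variable cost and the firm should produce.
Solving P = MC: -105 - 24Q + 9Q^2 = 0 ⇒ Q = -7/3 or 5. On the upward-sloping branch, Q* = 5.
Check: AVC at Q = 5 is $34 ≤ P, so revenue covers variable cost.
Profit = P·Q − TC = 124·5 − 439 = $181.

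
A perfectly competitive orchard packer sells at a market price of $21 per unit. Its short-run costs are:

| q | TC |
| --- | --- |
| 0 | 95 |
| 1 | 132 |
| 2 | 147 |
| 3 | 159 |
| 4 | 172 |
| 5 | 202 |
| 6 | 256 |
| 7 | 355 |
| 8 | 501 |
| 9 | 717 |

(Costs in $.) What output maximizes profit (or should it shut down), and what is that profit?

q = 4; profit = -$88

Profit at each row (π = 21q − TC): q=0: -95; q=1: -111; q=2: -105; q=3: -96; q=4: -88; q=5: -97; q=6: -130; q=7: -208; q=8: -333; q=9: -528.
Profit is maximized at q = 4. AVC there is 77/4 = $19.25 ≤ P, so producing beats shutting down (which would give -$95).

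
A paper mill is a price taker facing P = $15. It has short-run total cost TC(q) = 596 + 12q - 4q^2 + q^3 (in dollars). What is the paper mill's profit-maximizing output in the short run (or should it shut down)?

Strip out fixed cost: VC = 12q - 4q^2 + q^3. Then AVC = 12 - 4q + q^2 and MC = 12 - 8q + 3q^2.
The AVC parabola has its vertex at q = 4/2 = 2, where AVC = 12 - 4·2 + 2^2 = $8.
Since P = $15 ≥ min AVC = $8, price covers variable cost and the firm should produce.
Solving P = MC: -3 - 8q + 3q^2 = 0 ⇒ q = -1/3 or 3. On the upward-sloping branch, q* = 3.
Check: AVC at q = 3 is $9 ≤ P, so revenue covers variable cost.
Profit = P·q − TC = 15·3 − 623 = -$578, a loss, but smaller than the $596 fixed cost the firm would lose by shutting down.

Produce at q = 3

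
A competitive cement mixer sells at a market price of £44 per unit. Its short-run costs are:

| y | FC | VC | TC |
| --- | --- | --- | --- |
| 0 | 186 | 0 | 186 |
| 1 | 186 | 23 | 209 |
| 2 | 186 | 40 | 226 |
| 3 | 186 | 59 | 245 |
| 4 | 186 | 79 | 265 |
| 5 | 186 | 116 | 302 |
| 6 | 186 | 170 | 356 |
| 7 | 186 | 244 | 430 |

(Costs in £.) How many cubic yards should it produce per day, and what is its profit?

Tabulate TR − TC: y=0: -186; y=1: -165; y=2: -138; y=3: -113; y=4: -89; y=5: -82; y=6: -92; y=7: -122.
Profit is maximized at y = 5. AVC there is 116/5 = £23.20 ≤ P, so producing beats shutting down (which would give -£186).

y = 5; profit = -£82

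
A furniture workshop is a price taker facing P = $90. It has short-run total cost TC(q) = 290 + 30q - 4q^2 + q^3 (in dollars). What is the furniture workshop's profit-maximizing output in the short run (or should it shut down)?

Strip out fixed cost: VC = 30q - 4q^2 + q^3. Then AVC = 30 - 4q + q^2 and MC = 30 - 8q + 3q^2.
AVC is minimized where dAVC/dq = -4 + 2q = 0, at q = 2; min AVC = 30 - 4·2 + 2^2 = $26.
P = $90 exceeds min AVC = $26, so the firm stays open.
Solving P = MC: -60 - 8q + 3q^2 = 0 ⇒ q = -10/3 or 6. On the upward-sloping branch, q* = 6.
Check: AVC at q = 6 is $42 ≤ P, so revenue covers variable cost.
Profit = P·q − TC = 90·6 − 542 = -$2, a loss, but smaller than the $290 fixed cost the firm would lose by shutting down.

Produce at q = 6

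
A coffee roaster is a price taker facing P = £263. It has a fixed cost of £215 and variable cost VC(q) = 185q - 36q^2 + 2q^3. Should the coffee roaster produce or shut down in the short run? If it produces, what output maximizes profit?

Produce at q = 13

Variable cost is VC = 185q - 36q^2 + 2q^3, so AVC = VC/q = 185 - 36q + 2q^2 and MC = dTC/dq = 185 - 72q + 6q^2.
AVC hits its minimum where MC = AVC, at q = 9, giving min AVC = 185 - 36·9 + 2·9^2 = £23.
Since P = £263 ≥ min AVC = £23, price covers variable cost and the firm should produce.
Set P = MC: 263 = 185 - 72q + 6q^2 → -78 - 72q + 6q^2 = 0. The roots are q = -1 and q = 13; the profit-maximizing output is on the rising part of MC, so q* = 13.
Check: AVC at q = 13 is £55 ≤ P, so revenue covers variable cost.
Profit = P·q − TC = 263·13 − 930 = £2489.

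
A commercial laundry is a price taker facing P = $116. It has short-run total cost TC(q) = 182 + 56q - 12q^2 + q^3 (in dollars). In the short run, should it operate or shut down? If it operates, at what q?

Variable cost is VC = 56q - 12q^2 + q^3, so AVC = VC/q = 56 - 12q + q^2 and MC = dTC/dq = 56 - 24q + 3q^2.
AVC is minimized where dAVC/dq = -12 + 2q = 0, at q = 6; min AVC = 56 - 12·6 + 6^2 = $20.
Because $116 ≥ $20, revenue can cover variable cost; the firm operates.
P = MC gives -60 - 24q + 3q^2 = 0, with roots -2 and 10. Take the larger (rising MC): q* = 10.
Check: AVC at q = 10 is $36 ≤ P, so revenue covers variable cost.
Profit = P·q − TC = 116·10 − 542 = $618.

Produce at q = 10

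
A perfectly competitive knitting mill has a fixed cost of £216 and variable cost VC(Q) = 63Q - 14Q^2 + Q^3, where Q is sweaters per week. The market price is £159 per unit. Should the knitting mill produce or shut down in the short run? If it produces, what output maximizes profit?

Produce at Q = 12

From TC, MC = TC'(Q) = 63 - 28Q + 3Q^2 and AVC = VC/Q = 63 - 14Q + Q^2.
AVC hits its minimum where MC = AVC, at Q = 7, giving min AVC = 63 - 14·7 + 7^2 = £14.
P = £159 exceeds min AVC = £14, so the firm stays open.
Solving P = MC: -96 - 28Q + 3Q^2 = 0 ⇒ Q = -8/3 or 12. On the upward-sloping branch, Q* = 12.
Check: AVC at Q = 12 is £39 ≤ P, so revenue covers variable cost.
Profit = P·Q − TC = 159·12 − 684 = £1224.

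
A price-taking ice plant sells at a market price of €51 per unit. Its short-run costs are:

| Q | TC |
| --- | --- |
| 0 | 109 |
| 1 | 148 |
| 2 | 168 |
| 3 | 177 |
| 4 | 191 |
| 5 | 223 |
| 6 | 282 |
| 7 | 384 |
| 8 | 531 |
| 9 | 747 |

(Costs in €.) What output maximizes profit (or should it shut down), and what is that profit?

Q = 5; profit = €32

Profit at each row (π = 51Q − TC): Q=0: -109; Q=1: -97; Q=2: -66; Q=3: -24; Q=4: 13; Q=5: 32; Q=6: 24; Q=7: -27; Q=8: -123; Q=9: -288.
Profit is maximized at Q = 5. AVC there is 114/5 = €22.80 ≤ P, so producing beats shutting down (which would give -€109).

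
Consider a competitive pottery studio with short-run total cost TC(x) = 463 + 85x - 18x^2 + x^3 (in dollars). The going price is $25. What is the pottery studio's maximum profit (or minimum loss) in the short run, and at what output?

AVC = 85 - 18x + x^2 has its minimum $4 at x = 9; price $25 clears that bar, so the firm operates.
MC = 85 - 36x + 3x^2. Setting P = MC and taking the root on the rising branch gives x* = 10.
TR = 25·10 = 250. TC = 463 + 50 = 513. Profit = 250 − 513 = -$263.
Shutting down would mean losing the fixed cost of $463, so operating at a loss of $263 is better by $200.

Profit = -$263 at x = 10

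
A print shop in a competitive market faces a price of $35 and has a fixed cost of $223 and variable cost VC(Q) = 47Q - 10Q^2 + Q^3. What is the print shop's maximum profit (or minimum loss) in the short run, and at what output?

AVC = 47 - 10Q + Q^2; min AVC = $22 at Q = 5. Since P = $35 ≥ min AVC, the firm produces.
MC = 47 - 20Q + 3Q^2. Setting P = MC and taking the root on the rising branch gives Q* = 6.
TR = 35·6 = 210. TC = 223 + 138 = 361. Profit = 210 − 361 = -$151.
By producing, the firm covers all variable cost plus $72 of fixed cost; shutting down would lose the full $223.

Profit = -$151 at Q = 6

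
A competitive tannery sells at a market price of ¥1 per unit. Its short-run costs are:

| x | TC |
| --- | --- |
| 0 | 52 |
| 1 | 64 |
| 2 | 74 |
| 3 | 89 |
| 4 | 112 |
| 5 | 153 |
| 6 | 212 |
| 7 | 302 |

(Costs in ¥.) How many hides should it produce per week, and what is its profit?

x = 0 (shut down); profit = -¥52

Compute π = P·x − TC at each output: x=0: -52; x=1: -63; x=2: -72; x=3: -86; x=4: -108; x=5: -148; x=6: -206; x=7: -295.
Profit is highest at x = 0. Equivalently, the lowest AVC in the table is 22/2 ≈ ¥11 at x = 2, and P = ¥1 falls below it — price never covers variable cost, so the firm shuts down and loses only its fixed cost.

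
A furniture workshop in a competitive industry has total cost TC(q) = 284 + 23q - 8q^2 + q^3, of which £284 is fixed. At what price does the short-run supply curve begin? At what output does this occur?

£7 per unit, at q = 4

The shutdown price is the minimum of AVC. VC = 23q - 8q^2 + q^3, so AVC = 23 - 8q + q^2.
dAVC/dq = -8 + 2q = 0 gives q = 4. min AVC = 23 - 8·4 + 4^2 = 7.
For P < £7 the firm produces nothing.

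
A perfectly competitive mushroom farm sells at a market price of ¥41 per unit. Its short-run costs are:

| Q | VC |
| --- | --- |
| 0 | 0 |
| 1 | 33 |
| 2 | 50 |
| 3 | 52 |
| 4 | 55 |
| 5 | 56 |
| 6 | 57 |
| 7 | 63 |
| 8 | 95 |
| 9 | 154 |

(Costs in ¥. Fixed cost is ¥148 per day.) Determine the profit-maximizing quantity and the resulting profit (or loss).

Tabulate TR − TC: Q=0: -148; Q=1: -140; Q=2: -116; Q=3: -77; Q=4: -39; Q=5: 1; Q=6: 41; Q=7: 76; Q=8: 85; Q=9: 67.
Profit is maximized at Q = 8. AVC there is 95/8 = ¥11.88 ≤ P, so producing beats shutting down (which would give -¥148).

Q = 8; profit = ¥85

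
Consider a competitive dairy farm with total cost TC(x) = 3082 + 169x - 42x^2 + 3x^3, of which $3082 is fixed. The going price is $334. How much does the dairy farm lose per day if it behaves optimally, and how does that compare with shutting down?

Profit = -$178 at x = 11

AVC = 169 - 42x + 3x^2; min AVC = $22 at x = 7. Since P = $334 ≥ min AVC, the firm produces.
With MC = 169 - 84x + 9x^2, P = MC on the upward-sloping part at x* = 11.
TR = 334·11 = 3674. TC = 3082 + 770 = 3852. Profit = 3674 − 3852 = -$178.
That loss of $178 beats the $3082 the firm would lose by shutting down; producing recovers $2904 of fixed cost.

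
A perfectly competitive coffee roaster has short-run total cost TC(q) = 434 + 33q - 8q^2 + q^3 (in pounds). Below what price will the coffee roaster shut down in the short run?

The shutdown price is the minimum of AVC. VC = 33q - 8q^2 + q^3, so AVC = 33 - 8q + q^2.
dAVC/dq = -8 + 2q = 0 gives q = 4. min AVC = 33 - 8·4 + 4^2 = 17.
The firm shuts down for any P below £17.

£17 per unit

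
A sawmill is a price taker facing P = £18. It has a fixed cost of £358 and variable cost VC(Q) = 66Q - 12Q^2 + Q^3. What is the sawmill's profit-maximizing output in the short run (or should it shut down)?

Shut down

Strip out fixed cost: VC = 66Q - 12Q^2 + Q^3. Then AVC = 66 - 12Q + Q^2 and MC = 66 - 24Q + 3Q^2.
AVC is minimized where dAVC/dQ = -12 + 2Q = 0, at Q = 6; min AVC = 66 - 12·6 + 6^2 = £30.
P = £18 lies below min AVC = £30; no output level covers variable cost.
The firm minimizes its loss by shutting down and losing only its fixed cost of £358.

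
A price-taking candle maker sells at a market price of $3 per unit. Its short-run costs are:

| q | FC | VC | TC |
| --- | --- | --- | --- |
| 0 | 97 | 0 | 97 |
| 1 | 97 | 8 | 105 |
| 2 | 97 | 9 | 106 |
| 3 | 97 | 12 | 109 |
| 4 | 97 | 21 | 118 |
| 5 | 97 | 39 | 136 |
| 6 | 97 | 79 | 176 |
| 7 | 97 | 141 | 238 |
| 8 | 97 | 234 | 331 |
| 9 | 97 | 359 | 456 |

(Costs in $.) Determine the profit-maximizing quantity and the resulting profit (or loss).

Compute π = P·q − TC at each output: q=0: -97; q=1: -102; q=2: -100; q=3: -100; q=4: -106; q=5: -121; q=6: -158; q=7: -217; q=8: -307; q=9: -429.
Profit is highest at q = 0. Equivalently, the lowest AVC in the table is 12/3 ≈ $4 at q = 3, and P = $3 falls below it — price never covers variable cost, so the firm shuts down and loses only its fixed cost.

q = 0 (shut down); profit = -$97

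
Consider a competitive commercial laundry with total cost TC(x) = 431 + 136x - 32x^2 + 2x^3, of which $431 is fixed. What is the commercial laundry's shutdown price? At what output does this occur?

$8 per unit, at x = 8

The shutdown price is the minimum of AVC. VC = 136x - 32x^2 + 2x^3, so AVC = 136 - 32x + 2x^2.
dAVC/dx = -32 + 4x = 0 gives x = 8. min AVC = 136 - 32·8 + 2·8^2 = 8.
For P < $8 the firm produces nothing.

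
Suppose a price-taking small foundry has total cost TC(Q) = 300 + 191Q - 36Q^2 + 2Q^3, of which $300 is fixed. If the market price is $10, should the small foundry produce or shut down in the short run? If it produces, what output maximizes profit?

Shut down

Variable cost is VC = 191Q - 36Q^2 + 2Q^3, so AVC = VC/Q = 191 - 36Q + 2Q^2 and MC = dTC/dQ = 191 - 72Q + 6Q^2.
The AVC parabola has its vertex at Q = 36/4 = 9, where AVC = 191 - 36·9 + 2·9^2 = $29.
Since P = $10 < min AVC = $29, price fails to cover variable cost at any output.
Best response: produce nothing and absorb the $300 fixed cost.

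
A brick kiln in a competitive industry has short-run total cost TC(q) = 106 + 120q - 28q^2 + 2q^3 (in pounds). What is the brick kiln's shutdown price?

The firm shuts down when price falls below the minimum of average variable cost. AVC = VC/q = 120 - 28q + 2q^2.
At the minimum of AVC, MC = AVC. MC = 120 - 56q + 6q^2; setting MC = AVC gives 4q^2 - 28q = 0, so q = 7. min AVC = 22.
So the shutdown price is £22.

£22 per unit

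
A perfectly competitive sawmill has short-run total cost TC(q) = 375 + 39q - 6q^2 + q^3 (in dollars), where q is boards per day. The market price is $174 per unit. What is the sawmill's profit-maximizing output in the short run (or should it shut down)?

Produce at q = 9

From TC, MC = TC'(q) = 39 - 12q + 3q^2 and AVC = VC/q = 39 - 6q + q^2.
AVC hits its minimum where MC = AVC, at q = 3, giving min AVC = 39 - 6·3 + 3^2 = $30.
Because $174 ≥ $30, revenue can cover variable cost; the firm operates.
P = MC gives -135 - 12q + 3q^2 = 0, with roots -5 and 9. Take the larger (rising MC): q* = 9.
Check: AVC at q = 9 is $66 ≤ P, so revenue covers variable cost.
Profit = P·q − TC = 174·9 − 969 = $597.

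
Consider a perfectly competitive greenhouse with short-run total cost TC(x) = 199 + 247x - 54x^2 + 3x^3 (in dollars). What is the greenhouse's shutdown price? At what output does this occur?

The shutdown price is the minimum of AVC. VC = 247x - 54x^2 + 3x^3, so AVC = 247 - 54x + 3x^2.
At the minimum of AVC, MC = AVC. MC = 247 - 108x + 9x^2; setting MC = AVC gives 6x^2 - 54x = 0, so x = 9. min AVC = 4.
For P < $4 the firm produces nothing.

$4 per unit, at x = 9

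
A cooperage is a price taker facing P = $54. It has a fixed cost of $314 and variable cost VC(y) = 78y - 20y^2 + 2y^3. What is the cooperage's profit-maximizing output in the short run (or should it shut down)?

Produce at y = 6

Strip out fixed cost: VC = 78y - 20y^2 + 2y^3. Then AVC = 78 - 20y + 2y^2 and MC = 78 - 40y + 6y^2.
AVC is minimized where dAVC/dy = -20 + 4y = 0, at y = 5; min AVC = 78 - 20·5 + 2·5^2 = $28.
Because $54 ≥ $28, revenue can cover variable cost; the firm operates.
Set P = MC: 54 = 78 - 40y + 6y^2 → 24 - 40y + 6y^2 = 0. The roots are y = 2/3 and y = 6; the profit-maximizing output is on the rising part of MC, so y* = 6.
Check: AVC at y = 6 is $30 ≤ P, so revenue covers variable cost.
Profit = P·y − TC = 54·6 − 494 = -$170, a loss, but smaller than the $314 fixed cost the firm would lose by shutting down.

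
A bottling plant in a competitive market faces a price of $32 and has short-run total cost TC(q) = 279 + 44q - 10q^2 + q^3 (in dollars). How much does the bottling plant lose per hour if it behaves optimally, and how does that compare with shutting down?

AVC = 44 - 10q + q^2; min AVC = $19 at q = 5. Since P = $32 ≥ min AVC, the firm produces.
With MC = 44 - 20q + 3q^2, P = MC on the upward-sloping part at q* = 6.
TR = 32·6 = 192. TC = 279 + 120 = 399. Profit = 192 − 399 = -$207.
By producing, the firm covers all variable cost plus $72 of fixed cost; shutting down would lose the full $279.

Profit = -$207 at q = 6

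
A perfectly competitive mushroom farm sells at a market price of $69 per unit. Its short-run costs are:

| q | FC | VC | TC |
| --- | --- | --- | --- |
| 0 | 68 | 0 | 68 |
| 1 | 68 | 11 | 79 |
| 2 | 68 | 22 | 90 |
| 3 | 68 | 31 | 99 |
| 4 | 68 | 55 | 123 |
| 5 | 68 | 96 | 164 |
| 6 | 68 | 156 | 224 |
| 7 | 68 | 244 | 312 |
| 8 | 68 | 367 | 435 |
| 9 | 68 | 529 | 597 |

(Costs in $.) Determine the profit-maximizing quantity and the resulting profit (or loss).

q = 6; profit = $190

Compute π = P·q − TC at each output: q=0: -68; q=1: -10; q=2: 48; q=3: 108; q=4: 153; q=5: 181; q=6: 190; q=7: 171; q=8: 117; q=9: 24.
Profit is maximized at q = 6. AVC there is 156/6 = $26 ≤ P, so producing beats shutting down (which would give -$68).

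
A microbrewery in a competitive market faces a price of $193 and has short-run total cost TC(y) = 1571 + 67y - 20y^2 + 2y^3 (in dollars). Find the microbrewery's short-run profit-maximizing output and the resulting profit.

AVC = 67 - 20y + 2y^2; min AVC = $17 at y = 5. Since P = $193 ≥ min AVC, the firm produces.
MC = 67 - 40y + 6y^2. Setting P = MC and taking the root on the rising branch gives y* = 9.
TR = 193·9 = 1737. TC = 1571 + 441 = 2012. Profit = 1737 − 2012 = -$275.
By producing, the firm covers all variable cost plus $1296 of fixed cost; shutting down would lose the full $1571.

Profit = -$275 at y = 9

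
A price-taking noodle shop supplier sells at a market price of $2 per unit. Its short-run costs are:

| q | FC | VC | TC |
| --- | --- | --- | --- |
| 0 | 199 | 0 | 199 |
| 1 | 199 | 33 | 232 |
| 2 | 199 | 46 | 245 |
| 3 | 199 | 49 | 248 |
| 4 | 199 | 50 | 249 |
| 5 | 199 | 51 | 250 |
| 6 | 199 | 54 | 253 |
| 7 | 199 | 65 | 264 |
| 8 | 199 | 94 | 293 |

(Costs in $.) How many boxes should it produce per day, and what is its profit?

Profit at each row (π = 2q − TC): q=0: -199; q=1: -230; q=2: -241; q=3: -242; q=4: -241; q=5: -240; q=6: -241; q=7: -250; q=8: -277.
Profit is highest at q = 0. Equivalently, the lowest AVC in the table is 54/6 ≈ $9 at q = 6, and P = $2 falls below it — price never covers variable cost, so the firm shuts down and loses only its fixed cost.

q = 0 (shut down); profit = -$199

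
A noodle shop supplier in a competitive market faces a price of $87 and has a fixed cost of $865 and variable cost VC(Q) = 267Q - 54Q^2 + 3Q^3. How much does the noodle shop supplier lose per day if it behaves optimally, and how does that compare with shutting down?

Profit = -$265 at Q = 10

AVC = 267 - 54Q + 3Q^2 has its minimum $24 at Q = 9; price $87 clears that bar, so the firm operates.
With MC = 267 - 108Q + 9Q^2, P = MC on the upward-sloping part at Q* = 10.
TR = 87·10 = 870. TC = 865 + 270 = 1135. Profit = 870 − 1135 = -$265.
By producing, the firm covers all variable cost plus $600 of fixed cost; shutting down would lose the full $865.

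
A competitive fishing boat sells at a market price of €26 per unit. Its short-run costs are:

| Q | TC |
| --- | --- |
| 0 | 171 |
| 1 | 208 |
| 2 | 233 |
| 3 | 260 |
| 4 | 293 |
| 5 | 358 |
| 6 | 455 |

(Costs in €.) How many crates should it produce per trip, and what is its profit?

Compute π = P·Q − TC at each output: Q=0: -171; Q=1: -182; Q=2: -181; Q=3: -182; Q=4: -189; Q=5: -228; Q=6: -299.
Profit is highest at Q = 0. Equivalently, the lowest AVC in the table is 89/3 ≈ €29.67 at Q = 3, and P = €26 falls below it — price never covers variable cost, so the firm shuts down and loses only its fixed cost.

Q = 0 (shut down); profit = -€171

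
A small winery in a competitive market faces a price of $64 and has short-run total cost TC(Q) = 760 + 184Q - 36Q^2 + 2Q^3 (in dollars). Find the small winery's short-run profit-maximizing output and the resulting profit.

Profit = -$360 at Q = 10

AVC = 184 - 36Q + 2Q^2; min AVC = $22 at Q = 9. Since P = $64 ≥ min AVC, the firm produces.
With MC = 184 - 72Q + 6Q^2, P = MC on the upward-sloping part at Q* = 10.
TR = 64·10 = 640. TC = 760 + 240 = 1000. Profit = 640 − 1000 = -$360.
That loss of $360 beats the $760 the firm would lose by shutting down; producing recovers $400 of fixed cost.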